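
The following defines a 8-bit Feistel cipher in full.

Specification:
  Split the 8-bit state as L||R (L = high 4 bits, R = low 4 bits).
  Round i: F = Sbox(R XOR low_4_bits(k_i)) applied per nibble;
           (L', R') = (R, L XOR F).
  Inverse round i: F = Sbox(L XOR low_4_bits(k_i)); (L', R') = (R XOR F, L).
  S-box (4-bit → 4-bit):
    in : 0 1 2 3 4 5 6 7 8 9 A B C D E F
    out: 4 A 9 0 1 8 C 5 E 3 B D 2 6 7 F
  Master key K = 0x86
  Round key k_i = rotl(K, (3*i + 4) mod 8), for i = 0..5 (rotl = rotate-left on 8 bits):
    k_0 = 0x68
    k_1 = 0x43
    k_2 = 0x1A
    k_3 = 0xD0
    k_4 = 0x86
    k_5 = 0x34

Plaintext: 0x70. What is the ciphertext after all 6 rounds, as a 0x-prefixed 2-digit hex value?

s_0 = plaintext = 0x70
s_1 = Round(s_0, k_0) = 0x09
s_2 = Round(s_1, k_1) = 0x9B
s_3 = Round(s_2, k_2) = 0xB3
s_4 = Round(s_3, k_3) = 0x3B
s_5 = Round(s_4, k_4) = 0xB5
s_6 = Round(s_5, k_5) = 0x51

0x51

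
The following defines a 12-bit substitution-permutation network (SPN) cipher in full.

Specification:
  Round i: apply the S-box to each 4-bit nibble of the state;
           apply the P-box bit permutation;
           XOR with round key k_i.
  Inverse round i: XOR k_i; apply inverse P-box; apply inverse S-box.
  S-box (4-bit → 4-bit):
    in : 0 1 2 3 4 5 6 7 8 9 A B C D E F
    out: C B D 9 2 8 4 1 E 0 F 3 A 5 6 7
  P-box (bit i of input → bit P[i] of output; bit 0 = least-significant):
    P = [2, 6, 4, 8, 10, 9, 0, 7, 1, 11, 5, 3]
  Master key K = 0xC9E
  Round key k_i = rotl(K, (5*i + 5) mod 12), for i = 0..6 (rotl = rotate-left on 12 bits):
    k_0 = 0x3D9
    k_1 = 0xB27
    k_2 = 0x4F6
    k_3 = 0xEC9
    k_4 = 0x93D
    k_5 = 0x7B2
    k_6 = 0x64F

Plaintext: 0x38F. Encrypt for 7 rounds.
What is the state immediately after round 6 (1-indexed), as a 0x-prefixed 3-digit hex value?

0x8C8

s_0 = plaintext = 0x38F
s_1 = Round(s_0, k_0) = 0x106
s_2 = Round(s_1, k_1) = 0x3BC
s_3 = Round(s_2, k_2) = 0x3BC
s_4 = Round(s_3, k_3) = 0x983
s_5 = Round(s_4, k_4) = 0xAB8
s_6 = Round(s_5, k_5) = 0x8C8
s_7 = Round(s_6, k_6) = 0xDB7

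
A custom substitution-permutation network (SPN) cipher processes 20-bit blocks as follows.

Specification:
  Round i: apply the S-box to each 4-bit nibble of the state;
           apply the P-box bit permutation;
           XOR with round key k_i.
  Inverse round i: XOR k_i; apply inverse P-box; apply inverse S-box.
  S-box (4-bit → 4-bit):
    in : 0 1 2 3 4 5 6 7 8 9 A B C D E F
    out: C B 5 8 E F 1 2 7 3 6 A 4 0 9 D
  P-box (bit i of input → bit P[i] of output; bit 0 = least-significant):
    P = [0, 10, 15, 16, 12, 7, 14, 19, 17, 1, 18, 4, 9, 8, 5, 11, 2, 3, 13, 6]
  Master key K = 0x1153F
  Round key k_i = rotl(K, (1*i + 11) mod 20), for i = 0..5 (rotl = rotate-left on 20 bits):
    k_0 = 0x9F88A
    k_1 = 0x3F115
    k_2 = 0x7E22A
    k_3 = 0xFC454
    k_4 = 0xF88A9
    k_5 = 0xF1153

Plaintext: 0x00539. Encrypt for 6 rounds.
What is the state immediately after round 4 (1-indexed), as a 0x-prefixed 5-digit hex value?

0x7B7E8

s_0 = plaintext = 0x00539
s_1 = Round(s_0, k_0) = 0x7D4F9
s_2 = Round(s_1, k_1) = 0xFA50E
s_3 = Round(s_2, k_2) = 0x8835D
s_4 = Round(s_3, k_3) = 0x7B7E8
s_5 = Round(s_4, k_4) = 0x715A2
s_6 = Round(s_5, k_5) = 0x9DAC8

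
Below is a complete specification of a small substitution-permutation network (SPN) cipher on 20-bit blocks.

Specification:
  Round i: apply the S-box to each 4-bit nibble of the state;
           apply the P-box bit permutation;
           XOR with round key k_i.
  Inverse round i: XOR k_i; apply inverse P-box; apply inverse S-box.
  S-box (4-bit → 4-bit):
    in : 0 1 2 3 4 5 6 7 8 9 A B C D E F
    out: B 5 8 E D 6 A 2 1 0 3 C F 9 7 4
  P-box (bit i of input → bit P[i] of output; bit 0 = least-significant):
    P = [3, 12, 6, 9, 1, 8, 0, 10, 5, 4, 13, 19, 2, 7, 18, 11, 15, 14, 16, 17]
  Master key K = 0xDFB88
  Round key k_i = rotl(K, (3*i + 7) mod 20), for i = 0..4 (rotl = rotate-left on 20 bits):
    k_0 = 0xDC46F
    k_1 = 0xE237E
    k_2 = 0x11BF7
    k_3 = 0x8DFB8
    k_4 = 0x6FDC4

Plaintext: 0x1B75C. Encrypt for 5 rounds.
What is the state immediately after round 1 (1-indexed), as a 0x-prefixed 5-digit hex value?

s_0 = plaintext = 0x1B75C
s_1 = Round(s_0, k_0) = 0x85F36
s_2 = Round(s_1, k_1) = 0xA94FF
s_3 = Round(s_2, k_2) = 0x9FB96
s_4 = Round(s_3, k_3) = 0x4EDB8
s_5 = Round(s_4, k_4) = 0x97969

0x85F36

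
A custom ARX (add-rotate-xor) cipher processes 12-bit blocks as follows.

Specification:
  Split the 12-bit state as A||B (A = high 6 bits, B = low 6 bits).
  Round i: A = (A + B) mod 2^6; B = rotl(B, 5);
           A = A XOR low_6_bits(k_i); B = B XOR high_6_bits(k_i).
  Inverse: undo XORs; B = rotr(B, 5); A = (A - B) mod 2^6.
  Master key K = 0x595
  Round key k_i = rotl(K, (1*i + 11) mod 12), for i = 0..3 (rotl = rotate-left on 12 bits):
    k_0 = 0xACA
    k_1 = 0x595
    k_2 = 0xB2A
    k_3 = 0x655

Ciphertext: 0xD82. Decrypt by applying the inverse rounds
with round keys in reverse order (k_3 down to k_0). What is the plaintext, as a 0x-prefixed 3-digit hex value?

0xB9D

s_0 = ciphertext = 0xD82
s_1 = InvRound(s_0, k_3) = 0xB76
s_2 = InvRound(s_1, k_2) = 0x4F4
s_3 = InvRound(s_2, k_1) = 0x045
s_4 = InvRound(s_3, k_0) = 0xB9D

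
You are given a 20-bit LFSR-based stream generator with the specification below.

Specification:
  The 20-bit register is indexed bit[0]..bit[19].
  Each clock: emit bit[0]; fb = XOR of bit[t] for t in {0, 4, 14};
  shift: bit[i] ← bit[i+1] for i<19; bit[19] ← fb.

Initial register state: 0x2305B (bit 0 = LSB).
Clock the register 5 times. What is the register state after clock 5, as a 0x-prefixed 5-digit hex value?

0xB1182

reg_0 = 0x2305B
clock 1: out=1, reg = 0x1182D
clock 2: out=1, reg = 0x88C16
clock 3: out=0, reg = 0xC460B
clock 4: out=1, reg = 0x62305
clock 5: out=1, reg = 0xB1182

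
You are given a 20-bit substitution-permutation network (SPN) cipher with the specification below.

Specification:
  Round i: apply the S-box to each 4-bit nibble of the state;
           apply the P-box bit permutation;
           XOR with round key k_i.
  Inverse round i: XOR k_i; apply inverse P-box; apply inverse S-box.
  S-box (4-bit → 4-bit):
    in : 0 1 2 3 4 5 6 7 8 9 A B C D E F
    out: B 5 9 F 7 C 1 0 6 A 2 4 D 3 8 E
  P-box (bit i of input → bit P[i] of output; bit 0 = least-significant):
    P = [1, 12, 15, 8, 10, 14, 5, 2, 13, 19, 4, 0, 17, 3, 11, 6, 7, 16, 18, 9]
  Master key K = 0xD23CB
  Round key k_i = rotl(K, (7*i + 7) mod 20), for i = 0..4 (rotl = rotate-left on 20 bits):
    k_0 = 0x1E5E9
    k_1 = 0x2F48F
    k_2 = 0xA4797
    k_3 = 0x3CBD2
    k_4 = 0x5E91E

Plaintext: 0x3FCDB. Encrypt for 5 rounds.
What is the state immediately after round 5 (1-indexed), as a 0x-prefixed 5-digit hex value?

s_0 = plaintext = 0x3FCDB
s_1 = Round(s_0, k_0) = 0x40B30
s_2 = Round(s_1, k_1) = 0x5A171
s_3 = Round(s_2, k_2) = 0xEE58D
s_4 = Round(s_3, k_3) = 0x399A1
s_5 = Round(s_4, k_4) = 0x82BD5

0x82BD5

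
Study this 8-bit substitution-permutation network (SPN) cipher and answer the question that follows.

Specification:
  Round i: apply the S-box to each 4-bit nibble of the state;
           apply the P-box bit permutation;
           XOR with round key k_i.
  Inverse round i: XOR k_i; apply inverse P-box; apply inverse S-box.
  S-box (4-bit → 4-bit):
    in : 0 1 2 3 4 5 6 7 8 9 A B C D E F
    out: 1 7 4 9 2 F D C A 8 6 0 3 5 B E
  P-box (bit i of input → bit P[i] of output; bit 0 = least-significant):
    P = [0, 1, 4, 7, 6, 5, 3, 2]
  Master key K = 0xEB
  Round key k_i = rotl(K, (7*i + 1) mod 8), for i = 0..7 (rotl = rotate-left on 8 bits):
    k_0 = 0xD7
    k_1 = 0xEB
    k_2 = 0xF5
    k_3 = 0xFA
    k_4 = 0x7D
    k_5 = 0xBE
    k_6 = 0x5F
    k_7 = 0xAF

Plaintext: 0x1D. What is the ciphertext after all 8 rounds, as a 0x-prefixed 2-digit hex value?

s_0 = plaintext = 0x1D
s_1 = Round(s_0, k_0) = 0xAE
s_2 = Round(s_1, k_1) = 0x40
s_3 = Round(s_2, k_2) = 0xD4
s_4 = Round(s_3, k_3) = 0xB0
s_5 = Round(s_4, k_4) = 0x7C
s_6 = Round(s_5, k_5) = 0xB1
s_7 = Round(s_6, k_6) = 0x4C
s_8 = Round(s_7, k_7) = 0x8C

0x8C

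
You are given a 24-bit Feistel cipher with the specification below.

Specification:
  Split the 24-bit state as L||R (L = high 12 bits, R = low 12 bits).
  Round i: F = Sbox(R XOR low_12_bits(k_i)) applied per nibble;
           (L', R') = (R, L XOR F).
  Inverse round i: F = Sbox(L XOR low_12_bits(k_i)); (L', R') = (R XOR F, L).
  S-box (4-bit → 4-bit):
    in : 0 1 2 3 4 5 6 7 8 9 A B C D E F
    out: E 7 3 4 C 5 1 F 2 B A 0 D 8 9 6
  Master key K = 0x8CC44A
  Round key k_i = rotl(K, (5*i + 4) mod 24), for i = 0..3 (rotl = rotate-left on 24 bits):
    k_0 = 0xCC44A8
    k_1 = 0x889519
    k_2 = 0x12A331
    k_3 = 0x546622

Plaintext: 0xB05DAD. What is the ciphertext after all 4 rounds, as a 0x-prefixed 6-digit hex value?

s_0 = plaintext = 0xB05DAD
s_1 = Round(s_0, k_0) = 0xDAD0E0
s_2 = Round(s_1, k_1) = 0x0E08C6
s_3 = Round(s_2, k_2) = 0x8C608F
s_4 = Round(s_3, k_3) = 0x08F96E

0x08F96E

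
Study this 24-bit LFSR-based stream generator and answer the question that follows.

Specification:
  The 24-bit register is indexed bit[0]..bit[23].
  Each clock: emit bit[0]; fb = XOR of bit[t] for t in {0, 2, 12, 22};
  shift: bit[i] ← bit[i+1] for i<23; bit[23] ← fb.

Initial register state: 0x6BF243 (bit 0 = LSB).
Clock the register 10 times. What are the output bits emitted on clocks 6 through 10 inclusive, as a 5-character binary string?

01001

reg_0 = 0x6BF243
clock 1: out=1, reg = 0xB5F921
clock 2: out=1, reg = 0x5AFC90
clock 3: out=0, reg = 0x2D7E48
clock 4: out=0, reg = 0x96BF24
clock 5: out=0, reg = 0x4B5F92
clock 6: out=0, reg = 0x25AFC9
clock 7: out=1, reg = 0x92D7E4
clock 8: out=0, reg = 0x496BF2
clock 9: out=0, reg = 0xA4B5F9
clock 10: out=1, reg = 0x525AFC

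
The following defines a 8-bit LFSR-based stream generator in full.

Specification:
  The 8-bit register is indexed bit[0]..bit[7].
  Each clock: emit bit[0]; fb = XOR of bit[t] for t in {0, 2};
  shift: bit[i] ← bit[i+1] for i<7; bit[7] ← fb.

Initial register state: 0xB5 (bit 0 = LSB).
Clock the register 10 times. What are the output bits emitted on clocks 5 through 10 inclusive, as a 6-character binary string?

110100

reg_0 = 0xB5
clock 1: out=1, reg = 0x5A
clock 2: out=0, reg = 0x2D
clock 3: out=1, reg = 0x16
clock 4: out=0, reg = 0x8B
clock 5: out=1, reg = 0xC5
clock 6: out=1, reg = 0x62
clock 7: out=0, reg = 0x31
clock 8: out=1, reg = 0x98
clock 9: out=0, reg = 0x4C
clock 10: out=0, reg = 0xA6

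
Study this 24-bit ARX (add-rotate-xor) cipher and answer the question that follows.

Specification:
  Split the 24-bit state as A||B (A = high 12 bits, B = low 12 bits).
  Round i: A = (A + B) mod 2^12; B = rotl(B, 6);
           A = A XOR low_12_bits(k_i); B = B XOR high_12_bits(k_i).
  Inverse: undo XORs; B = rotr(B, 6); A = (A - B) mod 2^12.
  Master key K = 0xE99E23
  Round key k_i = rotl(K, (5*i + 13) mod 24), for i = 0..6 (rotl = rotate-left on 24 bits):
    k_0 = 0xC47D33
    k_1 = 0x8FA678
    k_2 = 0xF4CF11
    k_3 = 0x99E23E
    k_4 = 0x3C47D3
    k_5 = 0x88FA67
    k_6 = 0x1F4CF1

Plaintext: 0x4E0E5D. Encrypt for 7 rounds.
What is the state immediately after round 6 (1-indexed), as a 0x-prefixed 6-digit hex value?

s_0 = plaintext = 0x4E0E5D
s_1 = Round(s_0, k_0) = 0xE0EB3E
s_2 = Round(s_1, k_1) = 0xF34756
s_3 = Round(s_2, k_2) = 0x99BAD1
s_4 = Round(s_3, k_3) = 0x652DF5
s_5 = Round(s_4, k_4) = 0x394EB3
s_6 = Round(s_5, k_5) = 0x820475
s_7 = Round(s_6, k_6) = 0x064CA5

0x820475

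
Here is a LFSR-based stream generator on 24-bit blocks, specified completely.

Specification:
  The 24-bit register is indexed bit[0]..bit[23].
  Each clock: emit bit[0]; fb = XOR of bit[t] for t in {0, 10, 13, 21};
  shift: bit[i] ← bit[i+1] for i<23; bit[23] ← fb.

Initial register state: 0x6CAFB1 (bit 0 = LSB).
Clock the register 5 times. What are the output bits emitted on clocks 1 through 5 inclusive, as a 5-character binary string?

10001

reg_0 = 0x6CAFB1
clock 1: out=1, reg = 0x3657D8
clock 2: out=0, reg = 0x1B2BEC
clock 3: out=0, reg = 0x8D95F6
clock 4: out=0, reg = 0xC6CAFB
clock 5: out=1, reg = 0xE3657D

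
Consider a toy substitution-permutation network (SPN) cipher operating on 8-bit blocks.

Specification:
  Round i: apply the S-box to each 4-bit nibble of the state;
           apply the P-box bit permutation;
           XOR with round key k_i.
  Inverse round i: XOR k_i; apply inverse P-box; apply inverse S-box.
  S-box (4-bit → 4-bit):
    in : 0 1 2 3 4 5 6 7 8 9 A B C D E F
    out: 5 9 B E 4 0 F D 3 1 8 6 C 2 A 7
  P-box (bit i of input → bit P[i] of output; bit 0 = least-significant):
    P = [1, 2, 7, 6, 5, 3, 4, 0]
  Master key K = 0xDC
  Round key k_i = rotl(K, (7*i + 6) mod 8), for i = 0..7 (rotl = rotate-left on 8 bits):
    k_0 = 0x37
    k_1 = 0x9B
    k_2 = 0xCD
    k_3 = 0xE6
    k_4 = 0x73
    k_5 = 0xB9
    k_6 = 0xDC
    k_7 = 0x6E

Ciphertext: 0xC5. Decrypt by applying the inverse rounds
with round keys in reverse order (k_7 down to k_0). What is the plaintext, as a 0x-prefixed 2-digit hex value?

s_0 = ciphertext = 0xC5
s_1 = InvRound(s_0, k_7) = 0x20
s_2 = InvRound(s_1, k_6) = 0xF3
s_3 = InvRound(s_2, k_5) = 0xD1
s_4 = InvRound(s_3, k_4) = 0x90
s_5 = InvRound(s_4, k_3) = 0x02
s_6 = InvRound(s_5, k_2) = 0xE6
s_7 = InvRound(s_6, k_1) = 0x6E
s_8 = InvRound(s_7, k_0) = 0x3A

0x3A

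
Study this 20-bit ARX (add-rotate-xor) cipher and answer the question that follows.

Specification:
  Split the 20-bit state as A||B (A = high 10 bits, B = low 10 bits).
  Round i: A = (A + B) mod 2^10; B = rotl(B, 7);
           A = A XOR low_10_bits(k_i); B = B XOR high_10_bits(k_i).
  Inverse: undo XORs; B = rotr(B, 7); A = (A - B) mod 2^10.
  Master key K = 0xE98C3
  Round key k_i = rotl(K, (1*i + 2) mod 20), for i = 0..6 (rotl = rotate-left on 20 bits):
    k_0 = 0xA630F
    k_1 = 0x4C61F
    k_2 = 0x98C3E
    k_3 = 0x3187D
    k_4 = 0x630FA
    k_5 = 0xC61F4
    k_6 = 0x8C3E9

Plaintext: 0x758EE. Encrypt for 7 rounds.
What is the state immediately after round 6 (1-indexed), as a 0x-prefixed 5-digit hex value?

0x1B06D

s_0 = plaintext = 0x758EE
s_1 = Round(s_0, k_0) = 0x72D85
s_2 = Round(s_1, k_1) = 0x53F81
s_3 = Round(s_2, k_2) = 0x3BA93
s_4 = Round(s_3, k_3) = 0xFF114
s_5 = Round(s_4, k_4) = 0x7ABAE
s_6 = Round(s_5, k_5) = 0x1B06D
s_7 = Round(s_6, k_6) = 0xCC0BD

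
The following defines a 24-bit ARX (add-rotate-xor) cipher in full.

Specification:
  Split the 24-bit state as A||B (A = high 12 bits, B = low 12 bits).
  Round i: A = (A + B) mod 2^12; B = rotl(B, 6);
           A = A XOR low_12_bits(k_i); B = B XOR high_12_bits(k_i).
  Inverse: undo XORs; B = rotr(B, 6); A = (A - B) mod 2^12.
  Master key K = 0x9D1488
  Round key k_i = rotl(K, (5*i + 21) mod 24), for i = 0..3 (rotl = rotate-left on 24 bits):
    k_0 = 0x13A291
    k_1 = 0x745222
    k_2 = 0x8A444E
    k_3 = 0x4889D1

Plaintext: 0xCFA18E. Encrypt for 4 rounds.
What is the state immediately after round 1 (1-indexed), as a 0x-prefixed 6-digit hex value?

s_0 = plaintext = 0xCFA18E
s_1 = Round(s_0, k_0) = 0xC192BC
s_2 = Round(s_1, k_1) = 0xCF784F
s_3 = Round(s_2, k_2) = 0x108B45
s_4 = Round(s_3, k_3) = 0x59C5E5

0xC192BC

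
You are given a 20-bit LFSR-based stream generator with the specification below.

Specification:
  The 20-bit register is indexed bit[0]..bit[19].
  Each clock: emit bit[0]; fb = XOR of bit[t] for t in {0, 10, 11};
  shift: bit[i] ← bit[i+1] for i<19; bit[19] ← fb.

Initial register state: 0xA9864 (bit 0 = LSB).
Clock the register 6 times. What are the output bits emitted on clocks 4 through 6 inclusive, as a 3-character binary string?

reg_0 = 0xA9864
clock 1: out=0, reg = 0xD4C32
clock 2: out=0, reg = 0x6A619
clock 3: out=1, reg = 0x3530C
clock 4: out=0, reg = 0x1A986
clock 5: out=0, reg = 0x8D4C3
clock 6: out=1, reg = 0x46A61

001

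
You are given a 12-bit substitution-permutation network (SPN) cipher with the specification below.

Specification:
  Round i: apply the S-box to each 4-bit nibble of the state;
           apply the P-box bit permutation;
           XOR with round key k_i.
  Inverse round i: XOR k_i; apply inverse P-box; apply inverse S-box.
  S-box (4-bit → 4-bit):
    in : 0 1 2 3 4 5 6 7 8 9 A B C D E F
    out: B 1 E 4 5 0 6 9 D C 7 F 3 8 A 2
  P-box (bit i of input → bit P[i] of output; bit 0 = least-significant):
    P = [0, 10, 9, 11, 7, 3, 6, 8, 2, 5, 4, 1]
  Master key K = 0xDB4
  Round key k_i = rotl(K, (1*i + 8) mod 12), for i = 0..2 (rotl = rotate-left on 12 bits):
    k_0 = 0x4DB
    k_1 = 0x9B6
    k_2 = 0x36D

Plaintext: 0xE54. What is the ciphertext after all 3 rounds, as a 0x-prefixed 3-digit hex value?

0x6BD

s_0 = plaintext = 0xE54
s_1 = Round(s_0, k_0) = 0x6F8
s_2 = Round(s_1, k_1) = 0x38F
s_3 = Round(s_2, k_2) = 0x6BD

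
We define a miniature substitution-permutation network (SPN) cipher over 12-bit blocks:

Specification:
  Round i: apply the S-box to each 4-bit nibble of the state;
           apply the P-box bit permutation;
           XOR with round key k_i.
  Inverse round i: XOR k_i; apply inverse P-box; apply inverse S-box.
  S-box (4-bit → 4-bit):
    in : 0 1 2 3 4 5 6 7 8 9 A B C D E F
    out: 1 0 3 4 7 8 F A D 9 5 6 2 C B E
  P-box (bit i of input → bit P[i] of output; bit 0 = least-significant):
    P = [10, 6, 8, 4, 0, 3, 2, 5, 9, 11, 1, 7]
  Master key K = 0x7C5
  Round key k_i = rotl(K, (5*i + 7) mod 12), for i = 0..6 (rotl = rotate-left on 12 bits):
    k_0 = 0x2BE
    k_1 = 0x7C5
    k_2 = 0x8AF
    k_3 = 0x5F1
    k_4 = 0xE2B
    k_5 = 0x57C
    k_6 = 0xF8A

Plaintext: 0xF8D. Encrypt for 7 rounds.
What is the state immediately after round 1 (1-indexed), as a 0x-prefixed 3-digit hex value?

0xB09

s_0 = plaintext = 0xF8D
s_1 = Round(s_0, k_0) = 0xB09
s_2 = Round(s_1, k_1) = 0xBD6
s_3 = Round(s_2, k_2) = 0x5D9
s_4 = Round(s_3, k_3) = 0x145
s_5 = Round(s_4, k_4) = 0xE36
s_6 = Round(s_5, k_5) = 0xAA8
s_7 = Round(s_6, k_6) = 0x89D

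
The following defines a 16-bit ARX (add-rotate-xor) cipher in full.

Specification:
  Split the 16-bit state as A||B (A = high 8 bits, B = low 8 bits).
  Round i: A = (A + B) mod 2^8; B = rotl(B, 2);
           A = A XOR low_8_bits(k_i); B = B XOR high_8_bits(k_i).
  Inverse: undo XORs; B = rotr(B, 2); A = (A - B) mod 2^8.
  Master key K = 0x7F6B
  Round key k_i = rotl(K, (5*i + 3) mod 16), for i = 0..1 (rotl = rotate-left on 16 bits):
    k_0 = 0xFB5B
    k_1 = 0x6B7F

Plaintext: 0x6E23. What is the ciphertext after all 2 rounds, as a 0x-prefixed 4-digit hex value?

0x3EB6

s_0 = plaintext = 0x6E23
s_1 = Round(s_0, k_0) = 0xCA77
s_2 = Round(s_1, k_1) = 0x3EB6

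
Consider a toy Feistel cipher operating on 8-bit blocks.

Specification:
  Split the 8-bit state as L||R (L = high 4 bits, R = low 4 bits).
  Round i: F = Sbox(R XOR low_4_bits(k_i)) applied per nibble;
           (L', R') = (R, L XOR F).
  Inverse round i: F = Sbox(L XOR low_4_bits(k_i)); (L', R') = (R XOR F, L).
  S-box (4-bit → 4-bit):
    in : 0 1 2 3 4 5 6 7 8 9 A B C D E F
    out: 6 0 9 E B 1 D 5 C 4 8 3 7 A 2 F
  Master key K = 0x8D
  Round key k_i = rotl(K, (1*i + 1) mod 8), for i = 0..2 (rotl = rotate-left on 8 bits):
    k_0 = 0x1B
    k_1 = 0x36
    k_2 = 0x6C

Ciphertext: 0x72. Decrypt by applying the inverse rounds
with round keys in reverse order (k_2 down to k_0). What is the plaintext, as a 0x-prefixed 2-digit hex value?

s_0 = ciphertext = 0x72
s_1 = InvRound(s_0, k_2) = 0x17
s_2 = InvRound(s_1, k_1) = 0x21
s_3 = InvRound(s_2, k_0) = 0x52

0x52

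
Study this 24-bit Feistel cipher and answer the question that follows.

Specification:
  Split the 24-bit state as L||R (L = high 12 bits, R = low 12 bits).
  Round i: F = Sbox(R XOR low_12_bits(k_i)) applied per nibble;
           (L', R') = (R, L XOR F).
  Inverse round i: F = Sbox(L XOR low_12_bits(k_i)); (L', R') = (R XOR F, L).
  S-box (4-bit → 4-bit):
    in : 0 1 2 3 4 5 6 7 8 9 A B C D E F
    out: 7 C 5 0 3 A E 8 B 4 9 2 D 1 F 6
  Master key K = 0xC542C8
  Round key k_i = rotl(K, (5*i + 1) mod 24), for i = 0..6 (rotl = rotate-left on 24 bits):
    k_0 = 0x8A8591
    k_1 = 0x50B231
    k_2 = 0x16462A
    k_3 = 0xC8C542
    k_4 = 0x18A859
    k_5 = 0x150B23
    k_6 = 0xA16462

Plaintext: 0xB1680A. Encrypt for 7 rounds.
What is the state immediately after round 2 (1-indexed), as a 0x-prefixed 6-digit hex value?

s_0 = plaintext = 0xB1680A
s_1 = Round(s_0, k_0) = 0x80AA54
s_2 = Round(s_1, k_1) = 0xA543E0
s_3 = Round(s_2, k_2) = 0x3E008D
s_4 = Round(s_3, k_3) = 0x08D936
s_5 = Round(s_4, k_4) = 0x936C6B
s_6 = Round(s_5, k_5) = 0xC6B10D
s_7 = Round(s_6, k_6) = 0x10D68D

0xA543E0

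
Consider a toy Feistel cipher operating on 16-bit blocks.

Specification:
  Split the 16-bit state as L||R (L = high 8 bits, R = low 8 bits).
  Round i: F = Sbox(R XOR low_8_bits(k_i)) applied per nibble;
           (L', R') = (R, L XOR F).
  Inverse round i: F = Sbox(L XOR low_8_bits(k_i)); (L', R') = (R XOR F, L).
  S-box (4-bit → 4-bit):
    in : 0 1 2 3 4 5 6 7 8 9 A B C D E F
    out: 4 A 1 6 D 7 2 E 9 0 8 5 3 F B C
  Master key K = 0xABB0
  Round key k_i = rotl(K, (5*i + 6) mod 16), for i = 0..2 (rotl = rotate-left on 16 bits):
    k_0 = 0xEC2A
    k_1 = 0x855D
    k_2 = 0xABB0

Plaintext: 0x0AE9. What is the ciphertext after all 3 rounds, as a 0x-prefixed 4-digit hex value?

0xC3DA

s_0 = plaintext = 0x0AE9
s_1 = Round(s_0, k_0) = 0xE93C
s_2 = Round(s_1, k_1) = 0x3CC3
s_3 = Round(s_2, k_2) = 0xC3DA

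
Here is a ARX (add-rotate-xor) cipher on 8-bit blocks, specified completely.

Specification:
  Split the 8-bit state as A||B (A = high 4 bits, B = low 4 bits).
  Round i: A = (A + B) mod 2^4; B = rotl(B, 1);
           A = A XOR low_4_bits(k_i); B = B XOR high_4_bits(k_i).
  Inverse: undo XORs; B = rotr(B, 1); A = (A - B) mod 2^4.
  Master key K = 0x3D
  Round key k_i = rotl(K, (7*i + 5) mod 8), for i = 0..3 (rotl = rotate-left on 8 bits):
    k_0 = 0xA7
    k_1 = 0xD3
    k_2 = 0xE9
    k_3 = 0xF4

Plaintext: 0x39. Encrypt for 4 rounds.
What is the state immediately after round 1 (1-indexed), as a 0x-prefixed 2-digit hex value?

0xB9

s_0 = plaintext = 0x39
s_1 = Round(s_0, k_0) = 0xB9
s_2 = Round(s_1, k_1) = 0x7E
s_3 = Round(s_2, k_2) = 0xC3
s_4 = Round(s_3, k_3) = 0xB9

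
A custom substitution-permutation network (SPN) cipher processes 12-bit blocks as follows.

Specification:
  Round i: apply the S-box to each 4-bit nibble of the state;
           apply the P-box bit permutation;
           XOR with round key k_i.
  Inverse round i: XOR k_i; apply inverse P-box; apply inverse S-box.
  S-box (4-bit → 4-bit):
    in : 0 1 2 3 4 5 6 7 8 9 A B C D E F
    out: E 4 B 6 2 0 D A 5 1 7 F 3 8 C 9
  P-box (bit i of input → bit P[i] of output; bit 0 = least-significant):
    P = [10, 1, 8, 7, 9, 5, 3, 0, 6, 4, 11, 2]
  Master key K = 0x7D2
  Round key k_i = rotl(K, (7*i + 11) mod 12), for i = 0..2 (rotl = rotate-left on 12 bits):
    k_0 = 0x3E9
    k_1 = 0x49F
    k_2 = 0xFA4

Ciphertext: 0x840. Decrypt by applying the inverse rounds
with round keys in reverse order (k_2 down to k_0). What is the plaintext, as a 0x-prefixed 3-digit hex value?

0x11E

s_0 = ciphertext = 0x840
s_1 = InvRound(s_0, k_2) = 0xFC6
s_2 = InvRound(s_1, k_1) = 0xA61
s_3 = InvRound(s_2, k_0) = 0x11E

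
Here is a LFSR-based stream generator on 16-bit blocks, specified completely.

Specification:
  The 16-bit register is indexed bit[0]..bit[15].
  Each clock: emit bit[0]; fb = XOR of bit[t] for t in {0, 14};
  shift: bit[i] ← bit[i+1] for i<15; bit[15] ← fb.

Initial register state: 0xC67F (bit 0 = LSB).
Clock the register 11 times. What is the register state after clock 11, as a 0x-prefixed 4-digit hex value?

reg_0 = 0xC67F
clock 1: out=1, reg = 0x633F
clock 2: out=1, reg = 0x319F
clock 3: out=1, reg = 0x98CF
clock 4: out=1, reg = 0xCC67
clock 5: out=1, reg = 0x6633
clock 6: out=1, reg = 0x3319
clock 7: out=1, reg = 0x998C
clock 8: out=0, reg = 0x4CC6
clock 9: out=0, reg = 0xA663
clock 10: out=1, reg = 0xD331
clock 11: out=1, reg = 0x6998

0x6998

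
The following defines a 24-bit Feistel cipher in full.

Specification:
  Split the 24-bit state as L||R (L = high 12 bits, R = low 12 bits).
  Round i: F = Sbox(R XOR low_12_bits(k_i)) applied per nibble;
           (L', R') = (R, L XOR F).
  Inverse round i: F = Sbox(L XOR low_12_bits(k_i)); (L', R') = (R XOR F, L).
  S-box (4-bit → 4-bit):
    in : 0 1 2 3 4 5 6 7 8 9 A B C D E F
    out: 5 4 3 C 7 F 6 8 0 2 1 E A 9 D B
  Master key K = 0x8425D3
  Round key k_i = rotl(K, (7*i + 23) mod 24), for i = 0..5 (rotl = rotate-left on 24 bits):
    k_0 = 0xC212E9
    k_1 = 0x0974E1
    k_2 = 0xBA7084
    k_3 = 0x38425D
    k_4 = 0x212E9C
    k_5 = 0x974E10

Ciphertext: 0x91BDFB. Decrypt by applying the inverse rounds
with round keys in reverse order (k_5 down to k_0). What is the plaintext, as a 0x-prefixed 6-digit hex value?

s_0 = ciphertext = 0x91BDFB
s_1 = InvRound(s_0, k_5) = 0x5A591B
s_2 = InvRound(s_1, k_4) = 0x7D95A5
s_3 = InvRound(s_2, k_3) = 0xAA27D9
s_4 = InvRound(s_3, k_2) = 0x6EFAA2
s_5 = InvRound(s_4, k_1) = 0x9FF6EF
s_6 = InvRound(s_5, k_0) = 0x8A99FF

0x8A99FF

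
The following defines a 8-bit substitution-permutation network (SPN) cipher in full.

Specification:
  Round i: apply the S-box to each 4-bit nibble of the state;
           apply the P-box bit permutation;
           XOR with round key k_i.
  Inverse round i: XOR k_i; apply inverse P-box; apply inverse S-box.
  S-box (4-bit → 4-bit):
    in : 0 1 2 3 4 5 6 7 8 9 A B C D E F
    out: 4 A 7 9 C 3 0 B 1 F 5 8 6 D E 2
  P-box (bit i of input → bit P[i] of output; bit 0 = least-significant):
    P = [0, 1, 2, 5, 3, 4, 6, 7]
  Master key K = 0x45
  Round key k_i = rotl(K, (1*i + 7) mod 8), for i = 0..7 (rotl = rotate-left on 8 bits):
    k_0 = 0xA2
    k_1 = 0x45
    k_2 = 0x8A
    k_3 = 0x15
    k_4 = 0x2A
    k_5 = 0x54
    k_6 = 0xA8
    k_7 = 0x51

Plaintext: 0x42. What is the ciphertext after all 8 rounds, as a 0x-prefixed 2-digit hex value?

0x7D

s_0 = plaintext = 0x42
s_1 = Round(s_0, k_0) = 0x65
s_2 = Round(s_1, k_1) = 0x46
s_3 = Round(s_2, k_2) = 0x4A
s_4 = Round(s_3, k_3) = 0xD0
s_5 = Round(s_4, k_4) = 0xE6
s_6 = Round(s_5, k_5) = 0x84
s_7 = Round(s_6, k_6) = 0x84
s_8 = Round(s_7, k_7) = 0x7D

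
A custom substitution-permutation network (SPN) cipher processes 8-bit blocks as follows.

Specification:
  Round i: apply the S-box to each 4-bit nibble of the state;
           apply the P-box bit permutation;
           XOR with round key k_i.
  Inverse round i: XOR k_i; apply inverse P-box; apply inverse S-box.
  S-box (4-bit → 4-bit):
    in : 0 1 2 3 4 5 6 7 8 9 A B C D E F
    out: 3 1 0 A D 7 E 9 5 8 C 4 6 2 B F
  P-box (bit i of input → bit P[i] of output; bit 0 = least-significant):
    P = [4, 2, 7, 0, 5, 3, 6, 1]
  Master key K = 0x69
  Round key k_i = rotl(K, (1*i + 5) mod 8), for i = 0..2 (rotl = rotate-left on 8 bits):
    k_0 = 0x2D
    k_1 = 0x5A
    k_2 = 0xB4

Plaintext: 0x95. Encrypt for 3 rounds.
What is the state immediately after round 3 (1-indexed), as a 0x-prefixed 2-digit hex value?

0x37

s_0 = plaintext = 0x95
s_1 = Round(s_0, k_0) = 0xBB
s_2 = Round(s_1, k_1) = 0x9A
s_3 = Round(s_2, k_2) = 0x37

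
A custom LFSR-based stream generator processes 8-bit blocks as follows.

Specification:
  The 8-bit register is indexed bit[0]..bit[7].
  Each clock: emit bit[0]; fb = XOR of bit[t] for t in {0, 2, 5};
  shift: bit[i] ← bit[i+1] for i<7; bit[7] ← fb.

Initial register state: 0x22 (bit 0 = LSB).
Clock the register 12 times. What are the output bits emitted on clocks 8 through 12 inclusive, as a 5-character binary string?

01100

reg_0 = 0x22
clock 1: out=0, reg = 0x91
clock 2: out=1, reg = 0xC8
clock 3: out=0, reg = 0x64
clock 4: out=0, reg = 0x32
clock 5: out=0, reg = 0x99
clock 6: out=1, reg = 0xCC
clock 7: out=0, reg = 0xE6
clock 8: out=0, reg = 0x73
clock 9: out=1, reg = 0x39
clock 10: out=1, reg = 0x1C
clock 11: out=0, reg = 0x8E
clock 12: out=0, reg = 0xC7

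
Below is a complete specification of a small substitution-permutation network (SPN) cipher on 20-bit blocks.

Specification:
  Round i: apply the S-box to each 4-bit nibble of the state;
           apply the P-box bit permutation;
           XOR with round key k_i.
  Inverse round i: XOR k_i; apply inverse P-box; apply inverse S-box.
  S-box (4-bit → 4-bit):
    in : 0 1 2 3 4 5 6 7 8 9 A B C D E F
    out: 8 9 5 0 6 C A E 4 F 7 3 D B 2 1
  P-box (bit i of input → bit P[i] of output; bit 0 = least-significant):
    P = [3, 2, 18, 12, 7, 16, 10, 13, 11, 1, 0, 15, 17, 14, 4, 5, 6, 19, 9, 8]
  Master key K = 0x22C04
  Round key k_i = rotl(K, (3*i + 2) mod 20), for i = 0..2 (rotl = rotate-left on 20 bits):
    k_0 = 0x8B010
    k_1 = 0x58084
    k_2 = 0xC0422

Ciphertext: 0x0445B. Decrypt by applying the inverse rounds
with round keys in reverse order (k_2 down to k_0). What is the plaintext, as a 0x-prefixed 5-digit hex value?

0x0FA54

s_0 = ciphertext = 0x0445B
s_1 = InvRound(s_0, k_2) = 0xB7832
s_2 = InvRound(s_1, k_1) = 0xE9D17
s_3 = InvRound(s_2, k_0) = 0x0FA54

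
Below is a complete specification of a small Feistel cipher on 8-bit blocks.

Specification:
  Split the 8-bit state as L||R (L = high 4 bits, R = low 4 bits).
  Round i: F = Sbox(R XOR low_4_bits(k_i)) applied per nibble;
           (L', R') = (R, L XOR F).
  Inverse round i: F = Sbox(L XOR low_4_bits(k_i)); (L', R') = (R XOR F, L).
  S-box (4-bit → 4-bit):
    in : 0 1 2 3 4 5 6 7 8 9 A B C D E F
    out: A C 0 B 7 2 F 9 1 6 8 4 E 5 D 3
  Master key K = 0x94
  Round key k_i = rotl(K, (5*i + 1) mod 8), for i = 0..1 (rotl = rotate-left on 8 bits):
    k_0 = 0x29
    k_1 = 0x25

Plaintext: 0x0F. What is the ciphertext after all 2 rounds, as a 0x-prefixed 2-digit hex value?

s_0 = plaintext = 0x0F
s_1 = Round(s_0, k_0) = 0xFF
s_2 = Round(s_1, k_1) = 0xF7

0xF7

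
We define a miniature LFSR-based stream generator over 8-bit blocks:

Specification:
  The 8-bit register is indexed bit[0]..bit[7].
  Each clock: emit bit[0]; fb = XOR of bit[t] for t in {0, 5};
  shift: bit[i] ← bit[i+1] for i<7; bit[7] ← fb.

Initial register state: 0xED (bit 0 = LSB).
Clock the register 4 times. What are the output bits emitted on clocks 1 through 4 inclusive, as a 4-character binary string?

reg_0 = 0xED
clock 1: out=1, reg = 0x76
clock 2: out=0, reg = 0xBB
clock 3: out=1, reg = 0x5D
clock 4: out=1, reg = 0xAE

1011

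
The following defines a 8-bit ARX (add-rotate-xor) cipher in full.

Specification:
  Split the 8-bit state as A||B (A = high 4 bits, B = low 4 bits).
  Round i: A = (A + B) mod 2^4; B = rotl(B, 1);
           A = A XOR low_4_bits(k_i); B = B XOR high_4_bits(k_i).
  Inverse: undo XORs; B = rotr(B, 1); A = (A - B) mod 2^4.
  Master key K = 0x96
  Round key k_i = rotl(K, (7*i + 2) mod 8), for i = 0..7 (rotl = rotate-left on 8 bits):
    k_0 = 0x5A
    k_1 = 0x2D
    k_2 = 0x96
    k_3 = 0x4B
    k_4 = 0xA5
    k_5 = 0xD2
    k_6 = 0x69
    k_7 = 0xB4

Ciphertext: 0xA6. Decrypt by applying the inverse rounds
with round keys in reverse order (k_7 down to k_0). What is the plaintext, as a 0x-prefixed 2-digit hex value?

s_0 = ciphertext = 0xA6
s_1 = InvRound(s_0, k_7) = 0x0E
s_2 = InvRound(s_1, k_6) = 0x54
s_3 = InvRound(s_2, k_5) = 0xBC
s_4 = InvRound(s_3, k_4) = 0xB3
s_5 = InvRound(s_4, k_3) = 0x5B
s_6 = InvRound(s_5, k_2) = 0x21
s_7 = InvRound(s_6, k_1) = 0x69
s_8 = InvRound(s_7, k_0) = 0x66

0x66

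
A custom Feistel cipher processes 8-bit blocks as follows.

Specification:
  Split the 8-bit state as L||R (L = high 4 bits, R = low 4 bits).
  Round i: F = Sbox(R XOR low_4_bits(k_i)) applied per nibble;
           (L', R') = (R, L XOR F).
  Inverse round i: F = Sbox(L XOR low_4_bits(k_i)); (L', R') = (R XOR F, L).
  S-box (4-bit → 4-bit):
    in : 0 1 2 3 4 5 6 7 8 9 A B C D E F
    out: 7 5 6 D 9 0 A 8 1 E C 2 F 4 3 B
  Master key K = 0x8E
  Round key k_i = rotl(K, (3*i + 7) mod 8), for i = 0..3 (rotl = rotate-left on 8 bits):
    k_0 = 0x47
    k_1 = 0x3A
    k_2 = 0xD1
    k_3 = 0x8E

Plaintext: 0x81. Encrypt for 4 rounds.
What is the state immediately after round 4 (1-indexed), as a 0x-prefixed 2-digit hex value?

0x7E

s_0 = plaintext = 0x81
s_1 = Round(s_0, k_0) = 0x12
s_2 = Round(s_1, k_1) = 0x20
s_3 = Round(s_2, k_2) = 0x07
s_4 = Round(s_3, k_3) = 0x7E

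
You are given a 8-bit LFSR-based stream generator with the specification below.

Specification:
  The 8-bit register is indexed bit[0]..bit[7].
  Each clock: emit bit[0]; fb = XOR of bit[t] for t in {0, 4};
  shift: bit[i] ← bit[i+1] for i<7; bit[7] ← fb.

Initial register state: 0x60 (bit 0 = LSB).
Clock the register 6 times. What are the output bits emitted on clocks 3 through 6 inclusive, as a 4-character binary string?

0001

reg_0 = 0x60
clock 1: out=0, reg = 0x30
clock 2: out=0, reg = 0x98
clock 3: out=0, reg = 0xCC
clock 4: out=0, reg = 0x66
clock 5: out=0, reg = 0x33
clock 6: out=1, reg = 0x19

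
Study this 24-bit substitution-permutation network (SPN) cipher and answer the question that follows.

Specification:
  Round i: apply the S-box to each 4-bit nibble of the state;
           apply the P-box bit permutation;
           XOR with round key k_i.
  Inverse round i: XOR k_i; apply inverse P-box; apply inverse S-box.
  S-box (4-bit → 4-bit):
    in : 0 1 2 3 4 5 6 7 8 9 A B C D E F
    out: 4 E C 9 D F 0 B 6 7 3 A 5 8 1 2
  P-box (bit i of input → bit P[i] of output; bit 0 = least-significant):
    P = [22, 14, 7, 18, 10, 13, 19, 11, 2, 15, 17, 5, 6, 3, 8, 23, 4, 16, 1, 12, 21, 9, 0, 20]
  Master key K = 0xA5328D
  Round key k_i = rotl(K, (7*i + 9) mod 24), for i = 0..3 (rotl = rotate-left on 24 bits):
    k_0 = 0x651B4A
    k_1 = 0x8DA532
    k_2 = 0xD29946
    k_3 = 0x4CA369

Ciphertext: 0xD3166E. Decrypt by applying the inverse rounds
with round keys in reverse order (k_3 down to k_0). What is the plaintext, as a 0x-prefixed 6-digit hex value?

0x08006B

s_0 = ciphertext = 0xD3166E
s_1 = InvRound(s_0, k_3) = 0x21299D
s_2 = InvRound(s_1, k_2) = 0x4578FC
s_3 = InvRound(s_2, k_1) = 0x625A49
s_4 = InvRound(s_3, k_0) = 0x08006B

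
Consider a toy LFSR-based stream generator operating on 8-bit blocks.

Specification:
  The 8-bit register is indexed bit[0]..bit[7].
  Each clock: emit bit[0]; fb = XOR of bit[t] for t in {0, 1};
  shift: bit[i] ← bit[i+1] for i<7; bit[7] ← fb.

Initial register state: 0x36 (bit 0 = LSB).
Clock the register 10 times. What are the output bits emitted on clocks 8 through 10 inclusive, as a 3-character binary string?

reg_0 = 0x36
clock 1: out=0, reg = 0x9B
clock 2: out=1, reg = 0x4D
clock 3: out=1, reg = 0xA6
clock 4: out=0, reg = 0xD3
clock 5: out=1, reg = 0x69
clock 6: out=1, reg = 0xB4
clock 7: out=0, reg = 0x5A
clock 8: out=0, reg = 0xAD
clock 9: out=1, reg = 0xD6
clock 10: out=0, reg = 0xEB

010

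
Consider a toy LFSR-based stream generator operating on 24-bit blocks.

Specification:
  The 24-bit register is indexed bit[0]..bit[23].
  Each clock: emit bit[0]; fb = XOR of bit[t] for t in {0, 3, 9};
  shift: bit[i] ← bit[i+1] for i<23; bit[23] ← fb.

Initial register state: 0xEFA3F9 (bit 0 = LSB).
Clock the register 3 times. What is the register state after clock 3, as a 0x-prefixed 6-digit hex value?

reg_0 = 0xEFA3F9
clock 1: out=1, reg = 0xF7D1FC
clock 2: out=0, reg = 0xFBE8FE
clock 3: out=0, reg = 0xFDF47F

0xFDF47F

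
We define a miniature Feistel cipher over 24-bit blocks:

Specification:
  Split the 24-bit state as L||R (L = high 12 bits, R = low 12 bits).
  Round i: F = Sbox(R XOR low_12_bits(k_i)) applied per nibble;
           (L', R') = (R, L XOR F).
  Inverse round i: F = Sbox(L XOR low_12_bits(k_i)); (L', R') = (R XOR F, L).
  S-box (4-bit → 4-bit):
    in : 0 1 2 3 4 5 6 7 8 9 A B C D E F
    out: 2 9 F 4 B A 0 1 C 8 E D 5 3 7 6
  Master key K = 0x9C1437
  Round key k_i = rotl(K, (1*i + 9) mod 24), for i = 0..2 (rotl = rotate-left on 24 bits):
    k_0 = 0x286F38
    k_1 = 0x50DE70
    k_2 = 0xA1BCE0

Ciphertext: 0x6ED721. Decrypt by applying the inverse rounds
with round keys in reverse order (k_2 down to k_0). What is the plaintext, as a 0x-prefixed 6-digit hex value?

s_0 = ciphertext = 0x6ED721
s_1 = InvRound(s_0, k_2) = 0x9026ED
s_2 = InvRound(s_1, k_1) = 0x7F2902
s_3 = InvRound(s_2, k_0) = 0x55C7F2

0x55C7F2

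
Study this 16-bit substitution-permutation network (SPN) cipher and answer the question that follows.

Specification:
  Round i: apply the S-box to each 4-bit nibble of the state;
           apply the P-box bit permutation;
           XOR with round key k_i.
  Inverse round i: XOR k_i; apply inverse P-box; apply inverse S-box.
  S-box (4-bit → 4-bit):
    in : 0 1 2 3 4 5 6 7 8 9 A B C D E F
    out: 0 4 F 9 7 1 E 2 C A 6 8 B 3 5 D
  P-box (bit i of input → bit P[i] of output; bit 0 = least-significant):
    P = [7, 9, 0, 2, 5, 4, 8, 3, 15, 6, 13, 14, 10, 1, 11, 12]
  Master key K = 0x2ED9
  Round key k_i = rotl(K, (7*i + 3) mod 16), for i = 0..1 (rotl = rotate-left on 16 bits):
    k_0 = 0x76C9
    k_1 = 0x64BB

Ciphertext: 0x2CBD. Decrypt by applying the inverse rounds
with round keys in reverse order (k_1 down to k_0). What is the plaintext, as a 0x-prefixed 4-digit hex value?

s_0 = ciphertext = 0x2CBD
s_1 = InvRound(s_0, k_1) = 0xAB0B
s_2 = InvRound(s_1, k_0) = 0x2C15

0x2C15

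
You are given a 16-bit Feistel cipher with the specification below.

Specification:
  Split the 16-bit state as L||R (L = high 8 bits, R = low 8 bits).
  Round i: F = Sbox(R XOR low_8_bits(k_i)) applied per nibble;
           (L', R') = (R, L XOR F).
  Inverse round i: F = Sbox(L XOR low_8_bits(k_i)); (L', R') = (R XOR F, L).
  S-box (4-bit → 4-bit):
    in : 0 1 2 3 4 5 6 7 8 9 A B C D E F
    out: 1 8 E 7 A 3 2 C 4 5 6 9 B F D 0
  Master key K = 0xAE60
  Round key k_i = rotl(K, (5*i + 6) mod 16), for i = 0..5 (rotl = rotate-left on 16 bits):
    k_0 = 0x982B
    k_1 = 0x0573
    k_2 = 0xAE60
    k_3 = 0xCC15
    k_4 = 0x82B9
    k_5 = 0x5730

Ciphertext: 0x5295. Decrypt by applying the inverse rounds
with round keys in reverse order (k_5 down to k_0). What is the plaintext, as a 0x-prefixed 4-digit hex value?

s_0 = ciphertext = 0x5295
s_1 = InvRound(s_0, k_5) = 0xBB52
s_2 = InvRound(s_1, k_4) = 0x4CBB
s_3 = InvRound(s_2, k_3) = 0x8E4C
s_4 = InvRound(s_3, k_2) = 0x918E
s_5 = InvRound(s_4, k_1) = 0x5091
s_6 = InvRound(s_5, k_0) = 0x5850

0x5850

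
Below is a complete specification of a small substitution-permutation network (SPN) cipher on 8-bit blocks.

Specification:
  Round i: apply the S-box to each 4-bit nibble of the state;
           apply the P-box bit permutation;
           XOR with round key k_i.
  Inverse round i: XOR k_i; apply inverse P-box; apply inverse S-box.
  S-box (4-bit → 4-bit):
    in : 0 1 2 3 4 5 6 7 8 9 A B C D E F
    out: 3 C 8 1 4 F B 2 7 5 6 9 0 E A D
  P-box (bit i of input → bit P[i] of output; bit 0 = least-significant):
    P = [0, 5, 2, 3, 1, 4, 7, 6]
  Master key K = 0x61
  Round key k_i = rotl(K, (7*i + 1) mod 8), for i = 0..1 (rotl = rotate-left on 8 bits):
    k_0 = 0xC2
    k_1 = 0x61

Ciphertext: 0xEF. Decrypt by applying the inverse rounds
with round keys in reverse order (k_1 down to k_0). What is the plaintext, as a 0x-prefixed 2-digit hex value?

s_0 = ciphertext = 0xEF
s_1 = InvRound(s_0, k_1) = 0x91
s_2 = InvRound(s_1, k_0) = 0x63

0x63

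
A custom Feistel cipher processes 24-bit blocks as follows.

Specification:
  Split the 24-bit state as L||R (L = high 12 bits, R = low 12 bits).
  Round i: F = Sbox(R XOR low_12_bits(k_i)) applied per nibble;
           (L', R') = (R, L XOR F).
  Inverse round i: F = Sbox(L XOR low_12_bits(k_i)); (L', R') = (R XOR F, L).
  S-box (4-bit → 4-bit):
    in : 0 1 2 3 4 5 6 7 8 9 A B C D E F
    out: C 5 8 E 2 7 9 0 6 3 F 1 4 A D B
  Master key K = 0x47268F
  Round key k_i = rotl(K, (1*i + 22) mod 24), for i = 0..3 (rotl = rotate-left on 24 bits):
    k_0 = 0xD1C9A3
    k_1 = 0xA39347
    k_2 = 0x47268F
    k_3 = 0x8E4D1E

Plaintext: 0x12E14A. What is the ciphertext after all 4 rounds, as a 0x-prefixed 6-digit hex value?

0x052971

s_0 = plaintext = 0x12E14A
s_1 = Round(s_0, k_0) = 0x14A7FD
s_2 = Round(s_1, k_1) = 0x7FD355
s_3 = Round(s_2, k_2) = 0x355052
s_4 = Round(s_3, k_3) = 0x052971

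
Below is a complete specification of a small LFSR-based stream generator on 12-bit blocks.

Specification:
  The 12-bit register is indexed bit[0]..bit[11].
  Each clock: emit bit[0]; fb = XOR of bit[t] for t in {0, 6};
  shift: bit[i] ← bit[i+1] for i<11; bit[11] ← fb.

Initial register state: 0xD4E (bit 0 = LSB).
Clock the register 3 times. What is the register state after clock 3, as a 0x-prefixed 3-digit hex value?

0x7A9

reg_0 = 0xD4E
clock 1: out=0, reg = 0xEA7
clock 2: out=1, reg = 0xF53
clock 3: out=1, reg = 0x7A9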